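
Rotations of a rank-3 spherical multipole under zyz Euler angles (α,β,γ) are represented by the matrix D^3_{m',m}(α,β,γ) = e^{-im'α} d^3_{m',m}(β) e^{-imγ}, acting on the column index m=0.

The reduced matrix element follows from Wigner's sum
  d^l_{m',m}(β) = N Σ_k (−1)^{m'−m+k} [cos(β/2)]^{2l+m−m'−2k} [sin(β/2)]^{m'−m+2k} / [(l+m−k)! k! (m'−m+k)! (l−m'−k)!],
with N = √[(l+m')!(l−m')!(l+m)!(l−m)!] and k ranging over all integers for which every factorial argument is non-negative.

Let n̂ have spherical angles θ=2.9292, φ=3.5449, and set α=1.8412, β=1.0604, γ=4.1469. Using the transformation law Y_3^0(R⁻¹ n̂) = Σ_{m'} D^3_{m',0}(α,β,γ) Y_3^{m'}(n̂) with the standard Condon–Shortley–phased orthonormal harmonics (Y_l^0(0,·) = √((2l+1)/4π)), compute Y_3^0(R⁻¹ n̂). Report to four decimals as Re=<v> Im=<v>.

Need the full column D^3_{m',0} for m'=−3..3 at α=1.8412, β=1.0604, γ=4.1469.
cos(β/2)=0.862706, sin(β/2)=0.505706
d^3_{-3,0}: single k=3 term ⇒ +0.371362;  D = +0.269283-0.255728i
d^3_{-2,0}: k∈[2..3] ⇒ +0.775904 -0.266611 = +0.509293;  D = -0.436613-0.262198i
d^3_{-1,0}: k∈[1..3] ⇒ +0.837149 -0.862967 +0.098842 = +0.073024;  D = -0.019506+0.070370i
d^3_{0,0}: k∈[0..3] ⇒ +0.412265 -1.274940 +0.438087 -0.016726 = -0.441314;  D = -0.441314+0.000000i
d^3_{1,0}: k∈[0..2] ⇒ -0.837149 +0.862967 -0.098842 = -0.073024;  D = +0.019506+0.070370i
d^3_{2,0}: k∈[0..1] ⇒ +0.775904 -0.266611 = +0.509293;  D = -0.436613+0.262198i
d^3_{3,0}: single k=0 term ⇒ -0.371362;  D = -0.269283-0.255728i
Y_3^{m'}(θ=2.9292,φ=3.5449) and Σ D·Y over m':
  (+0.2693-0.2557i)·(-0.0014+0.0037i)  (-0.4366-0.2622i)·(-0.0307+0.0320i)  (-0.0195+0.0704i)·(-0.2367+0.1010i)  (-0.4413+0.0000i)·(-0.6485+0.0000i)  (+0.0195+0.0704i)·(+0.2367+0.1010i)  (-0.4366+0.2622i)·(-0.0307-0.0320i)  (-0.2693-0.2557i)·(+0.0014+0.0037i)
Y_3^0(R⁻¹ n̂) = +0.325982+0.000000i

Re=0.3260 Im=0.0000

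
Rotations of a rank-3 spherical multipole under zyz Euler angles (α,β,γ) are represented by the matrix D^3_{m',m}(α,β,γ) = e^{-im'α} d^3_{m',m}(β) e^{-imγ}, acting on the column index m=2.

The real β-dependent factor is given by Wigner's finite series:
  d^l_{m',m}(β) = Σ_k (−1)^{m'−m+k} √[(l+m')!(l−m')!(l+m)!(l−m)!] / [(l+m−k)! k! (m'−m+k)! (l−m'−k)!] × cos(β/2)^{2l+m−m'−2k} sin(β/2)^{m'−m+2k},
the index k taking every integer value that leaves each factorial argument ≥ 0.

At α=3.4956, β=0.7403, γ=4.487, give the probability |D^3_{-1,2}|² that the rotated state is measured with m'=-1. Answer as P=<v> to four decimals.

P=0.0503

D^3_{-1,2}(3.4956,0.7403,4.487) = e^{-i·-1·3.4956}·d^3_{-1,2}(0.7403)·e^{-i·2·4.487}. Compute d first:
With c≡cos(β/2)=0.932273 and s≡sin(β/2)=0.361755, N=[2·24·120·1]^{1/2}=75.894664
k∈{3,4} keeps every argument non-negative
  k=3: (−1)^0·75.8947/(12)·0.9323^3·0.3618^3 = +0.242607
  k=4: (−1)^1·75.8947/(24)·0.9323^1·0.3618^5 = -0.018265
d^3_{-1,2}(0.7403) = +0.242607 -0.018265 = +0.224343
|D^3_{-1,2}|² = |d^3_{-1,2}(β)|² = (+0.224343)² = 0.050330 (the z-rotation phases have unit modulus)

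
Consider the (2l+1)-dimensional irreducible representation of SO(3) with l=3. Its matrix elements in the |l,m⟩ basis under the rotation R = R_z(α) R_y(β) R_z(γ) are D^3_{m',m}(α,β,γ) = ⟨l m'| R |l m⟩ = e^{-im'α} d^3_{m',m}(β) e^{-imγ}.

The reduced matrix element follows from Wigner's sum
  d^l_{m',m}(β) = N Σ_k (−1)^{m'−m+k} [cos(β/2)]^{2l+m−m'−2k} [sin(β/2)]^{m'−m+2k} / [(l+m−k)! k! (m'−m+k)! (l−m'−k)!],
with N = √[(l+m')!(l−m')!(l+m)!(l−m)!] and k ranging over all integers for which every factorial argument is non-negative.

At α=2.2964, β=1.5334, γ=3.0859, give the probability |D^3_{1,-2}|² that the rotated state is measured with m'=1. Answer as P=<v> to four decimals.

P=0.1788

First d^3_{1,-2}(β=1.5334), then the phase factors e^{-i(1)α} and e^{-i(-2)γ}:
With c≡cos(β/2)=0.720204 and s≡sin(β/2)=0.693762, N=[24·2·1·120]^{1/2}=75.894664
k∈{0,1} keeps every argument non-negative
  k=0: (−1)^3·75.8947/(12)·0.7202^3·0.6938^3 = -0.788912
  k=1: (−1)^4·75.8947/(24)·0.7202^1·0.6938^5 = +0.366024
d^3_{1,-2}(1.5334) = -0.788912 +0.366024 = -0.422889
|D^3_{1,-2}|² = |d^3_{1,-2}(β)|² = (-0.422889)² = 0.178835 (the z-rotation phases have unit modulus)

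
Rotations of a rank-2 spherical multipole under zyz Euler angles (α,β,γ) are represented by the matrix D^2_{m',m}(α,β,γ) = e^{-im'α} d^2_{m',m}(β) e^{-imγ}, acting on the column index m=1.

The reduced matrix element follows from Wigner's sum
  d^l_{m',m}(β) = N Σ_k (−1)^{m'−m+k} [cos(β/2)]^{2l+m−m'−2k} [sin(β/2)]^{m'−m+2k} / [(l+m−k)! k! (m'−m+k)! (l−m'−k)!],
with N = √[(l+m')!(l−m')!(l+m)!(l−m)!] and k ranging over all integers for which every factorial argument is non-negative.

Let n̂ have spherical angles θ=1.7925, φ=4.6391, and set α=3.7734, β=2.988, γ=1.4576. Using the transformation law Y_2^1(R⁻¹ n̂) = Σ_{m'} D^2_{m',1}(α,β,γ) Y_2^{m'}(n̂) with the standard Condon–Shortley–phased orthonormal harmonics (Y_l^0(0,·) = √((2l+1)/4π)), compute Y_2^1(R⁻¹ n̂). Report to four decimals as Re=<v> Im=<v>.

Re=-0.1629 Im=-0.1629

Need the full column D^2_{m',1} for m'=−2..2 at α=3.7734, β=2.988, γ=1.4576.
cos(β/2)=0.076721, sin(β/2)=0.997053
d^2_{-2,1}: single k=3 term ⇒ +0.152089;  D = +0.149236-0.029318i
d^2_{-1,1}: k∈[2..3] ⇒ +0.017554 -0.988262 = -0.970708;  D = +0.658115-0.713553i
d^2_{0,1}: k∈[1..2] ⇒ +0.001103 -0.186270 = -0.185167;  D = -0.020916+0.183982i
d^2_{1,1}: k∈[0..1] ⇒ +0.000035 -0.017554 = -0.017520;  D = -0.008684-0.015216i
d^2_{2,1}: single k=0 term ⇒ -0.000901;  D = +0.000822+0.000368i
Y_2^{m'}(θ=1.7925,φ=4.6391) and Σ D·Y over m':
  (+0.1492-0.0293i)·(-0.3637-0.0537i)  (+0.6581-0.7136i)·(+0.0121-0.1653i)  (-0.0209+0.1840i)·(-0.2696+0.0000i)  (-0.0087-0.0152i)·(-0.0121-0.1653i)  (+0.0008+0.0004i)·(-0.3637+0.0537i)
Y_2^1(R⁻¹ n̂) = -0.162879-0.162858i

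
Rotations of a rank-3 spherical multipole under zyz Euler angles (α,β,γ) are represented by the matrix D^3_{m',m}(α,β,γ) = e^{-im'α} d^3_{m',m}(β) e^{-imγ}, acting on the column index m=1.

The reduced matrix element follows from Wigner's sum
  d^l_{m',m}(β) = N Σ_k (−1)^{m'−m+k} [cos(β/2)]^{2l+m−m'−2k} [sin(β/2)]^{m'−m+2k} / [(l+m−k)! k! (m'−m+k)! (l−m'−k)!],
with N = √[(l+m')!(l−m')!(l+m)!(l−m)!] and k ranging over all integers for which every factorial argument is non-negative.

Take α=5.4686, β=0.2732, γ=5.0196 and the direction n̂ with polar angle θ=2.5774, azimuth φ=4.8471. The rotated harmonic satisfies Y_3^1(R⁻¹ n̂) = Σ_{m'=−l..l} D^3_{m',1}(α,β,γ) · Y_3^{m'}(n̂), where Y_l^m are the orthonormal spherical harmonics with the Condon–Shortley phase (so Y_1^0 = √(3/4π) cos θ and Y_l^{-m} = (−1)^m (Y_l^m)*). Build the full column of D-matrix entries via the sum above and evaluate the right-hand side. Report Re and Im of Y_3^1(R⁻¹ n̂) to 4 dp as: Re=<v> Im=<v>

Re=-0.2267 Im=-0.2404

Need the full column D^3_{m',1} for m'=−3..3 at α=5.4686, β=0.2732, γ=5.0196.
cos(β/2)=0.990685, sin(β/2)=0.136176
d^3_{-3,1}: single k=4 term ⇒ +0.001307;  D = +0.000498-0.001209i
d^3_{-2,1}: k∈[3..4] ⇒ +0.015529 -0.000147 = +0.015382;  D = +0.014365-0.005499i
d^3_{-1,1}: k∈[2..4] ⇒ +0.107175 -0.002700 +0.000006 = +0.104481;  D = +0.094125+0.045352i
d^3_{0,1}: k∈[1..3] ⇒ +0.450160 -0.025516 +0.000161 = +0.424805;  D = +0.128462+0.404916i
d^3_{1,1}: k∈[0..2] ⇒ +0.945394 -0.142899 +0.002025 = +0.804519;  D = -0.390903+0.703169i
d^3_{2,1}: k∈[0..1] ⇒ -0.410938 +0.015529 = -0.395410;  D = +0.383231-0.097380i
d^3_{3,1}: single k=0 term ⇒ +0.069181;  D = -0.058402-0.037084i
Y_3^{m'}(θ=2.5774,φ=4.8471) and Σ D·Y over m':
  (+0.0005-0.0012i)·(-0.0251-0.0587i)  (+0.0144-0.0055i)·(+0.2380-0.0657i)  (+0.0941+0.0454i)·(+0.0597+0.4402i)  (+0.1285+0.4049i)·(-0.1798+0.0000i)  (-0.3909+0.7032i)·(-0.0597+0.4402i)  (+0.3832-0.0974i)·(+0.2380+0.0657i)  (-0.0584-0.0371i)·(+0.0251-0.0587i)
Y_3^1(R⁻¹ n̂) = -0.226683-0.240440i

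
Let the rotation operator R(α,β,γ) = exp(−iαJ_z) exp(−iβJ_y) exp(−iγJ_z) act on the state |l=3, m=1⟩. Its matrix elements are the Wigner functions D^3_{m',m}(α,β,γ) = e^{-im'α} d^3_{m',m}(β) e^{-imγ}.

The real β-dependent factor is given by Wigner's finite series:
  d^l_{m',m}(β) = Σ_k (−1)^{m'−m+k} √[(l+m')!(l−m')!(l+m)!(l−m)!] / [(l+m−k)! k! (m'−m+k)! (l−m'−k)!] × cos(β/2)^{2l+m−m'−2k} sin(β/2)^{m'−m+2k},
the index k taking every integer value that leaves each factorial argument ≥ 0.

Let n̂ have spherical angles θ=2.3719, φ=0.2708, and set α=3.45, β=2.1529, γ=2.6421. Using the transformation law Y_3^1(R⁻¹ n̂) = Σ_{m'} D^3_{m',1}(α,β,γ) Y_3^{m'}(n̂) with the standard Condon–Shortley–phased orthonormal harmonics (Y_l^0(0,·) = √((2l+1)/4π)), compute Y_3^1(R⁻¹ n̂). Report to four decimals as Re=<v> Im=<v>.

Re=-0.2271 Im=-0.1319

Need the full column D^3_{m',1} for m'=−3..3 at α=3.45, β=2.1529, γ=2.6421.
cos(β/2)=0.474456, sin(β/2)=0.880279
d^3_{-3,1}: single k=4 term ⇒ +0.523503;  D = +0.076203+0.517928i
d^3_{-2,1}: k∈[3..4] ⇒ +0.460765 -0.793045 = -0.332280;  D = +0.145872+0.298549i
d^3_{-1,1}: k∈[2..4] ⇒ +0.235601 -1.081344 +0.465288 = -0.380455;  D = -0.262901-0.275007i
d^3_{0,1}: k∈[1..3] ⇒ +0.073315 -0.757115 +0.868738 = +0.184938;  D = -0.162343-0.088582i
d^3_{1,1}: k∈[0..2] ⇒ +0.011407 -0.314135 +0.811008 = +0.508281;  D = +0.499029+0.096535i
d^3_{2,1}: k∈[0..1] ⇒ -0.066927 +0.460765 = +0.393838;  D = -0.391131+0.046100i
d^3_{3,1}: single k=0 term ⇒ +0.152080;  D = +0.138505-0.062807i
Y_3^{m'}(θ=2.3719,φ=0.2708) and Σ D·Y over m':
  (+0.0762+0.5179i)·(+0.0967-0.1021i)  (+0.1459+0.2985i)·(-0.3046+0.1832i)  (-0.2629-0.2750i)·(+0.3421-0.0950i)  (-0.1623-0.0886i)·(+0.1130+0.0000i)  (+0.4990+0.0965i)·(-0.3421-0.0950i)  (-0.3911+0.0461i)·(-0.3046-0.1832i)  (+0.1385-0.0628i)·(-0.0967-0.1021i)
Y_3^1(R⁻¹ n̂) = -0.227052-0.131855i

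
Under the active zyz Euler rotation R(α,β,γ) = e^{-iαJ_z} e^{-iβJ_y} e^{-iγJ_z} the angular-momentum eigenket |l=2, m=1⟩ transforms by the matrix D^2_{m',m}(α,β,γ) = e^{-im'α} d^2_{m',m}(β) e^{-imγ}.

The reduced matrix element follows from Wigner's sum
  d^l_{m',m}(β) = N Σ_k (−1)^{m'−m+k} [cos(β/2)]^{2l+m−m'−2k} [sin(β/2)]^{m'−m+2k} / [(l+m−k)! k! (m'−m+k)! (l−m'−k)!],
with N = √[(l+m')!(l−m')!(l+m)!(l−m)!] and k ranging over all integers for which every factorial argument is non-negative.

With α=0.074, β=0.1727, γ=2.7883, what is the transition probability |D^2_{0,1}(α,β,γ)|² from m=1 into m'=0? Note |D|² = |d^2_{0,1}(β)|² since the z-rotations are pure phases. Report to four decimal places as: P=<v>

First d^2_{0,1}(β=0.1727), then the phase factors e^{-i(0)α} and e^{-i(1)γ}:
Half-angle: c=0.996274, s=0.086243. N=√(2·2·6·1)=4.898979
k: max(0,(1)−(0))=1 … min(2+(1),2−(0))=2
  k=1: (−1)^0·4.8990/(2)·0.9963^3·0.0862^1 = +0.208898
  k=2: (−1)^1·4.8990/(2)·0.9963^1·0.0862^3 = -0.001565
d^2_{0,1}(0.1727) = +0.208898 -0.001565 = +0.207333
|D^2_{0,1}|² = |d^2_{0,1}(β)|² = (+0.207333)² = 0.042987 (the z-rotation phases have unit modulus)

P=0.0430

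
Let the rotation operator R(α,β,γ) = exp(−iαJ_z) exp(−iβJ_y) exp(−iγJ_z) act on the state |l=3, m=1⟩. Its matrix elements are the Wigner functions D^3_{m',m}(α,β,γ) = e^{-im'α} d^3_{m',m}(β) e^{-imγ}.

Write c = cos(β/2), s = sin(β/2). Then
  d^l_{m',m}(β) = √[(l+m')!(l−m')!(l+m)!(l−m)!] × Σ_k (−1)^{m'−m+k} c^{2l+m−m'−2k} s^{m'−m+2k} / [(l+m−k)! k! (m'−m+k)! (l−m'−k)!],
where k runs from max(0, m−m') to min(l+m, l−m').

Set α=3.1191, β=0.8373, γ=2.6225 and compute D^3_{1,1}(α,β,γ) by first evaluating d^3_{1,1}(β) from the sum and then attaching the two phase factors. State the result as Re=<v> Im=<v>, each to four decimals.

Re=-0.1738 Im=-0.1045

D^3_{1,1}(3.1191,0.8373,2.6225) = e^{-i·1·3.1191}·d^3_{1,1}(0.8373)·e^{-i·1·2.6225}. Compute d first:
With c≡cos(β/2)=0.913639 and s≡sin(β/2)=0.406527, N=[24·2·24·2]^{1/2}=48.000000
The bounds max(0,m−m')=0 and min(l+m,l−m')=2 give 3 terms
  k=0: (−1)^0·48.0000/(48)·0.9136^6·0.4065^0 = +0.581630
  k=1: (−1)^1·48.0000/(6)·0.9136^4·0.4065^2 = -0.921229
  k=2: (−1)^2·48.0000/(8)·0.9136^2·0.4065^4 = +0.136792
d^3_{1,1}(0.8373) = +0.581630 -0.921229 +0.136792 = -0.202807
Attach z-rotation phases: D = e^{-i(1)(3.1191)}·(-0.202807)·e^{-i(1)(2.6225)} = -0.173784-0.104546i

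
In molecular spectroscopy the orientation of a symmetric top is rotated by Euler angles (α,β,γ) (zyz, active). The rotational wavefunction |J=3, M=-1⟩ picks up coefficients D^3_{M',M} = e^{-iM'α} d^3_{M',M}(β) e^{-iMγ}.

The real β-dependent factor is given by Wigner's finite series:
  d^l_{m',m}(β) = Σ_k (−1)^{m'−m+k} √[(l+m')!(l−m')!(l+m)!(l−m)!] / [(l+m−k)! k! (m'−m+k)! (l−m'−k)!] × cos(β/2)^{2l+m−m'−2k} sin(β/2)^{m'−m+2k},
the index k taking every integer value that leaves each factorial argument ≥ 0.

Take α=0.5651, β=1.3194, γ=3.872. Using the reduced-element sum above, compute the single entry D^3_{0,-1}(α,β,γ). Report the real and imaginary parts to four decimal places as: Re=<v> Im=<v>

First d^3_{0,-1}(β=1.3194), then the phase factors e^{-i(0)α} and e^{-i(-1)γ}:
c=cos(1.3194/2)=0.790176, s=sin(1.3194/2)=0.612880; N=√[6·6·2·24]=41.569219
Admissible k: 0..2 (factorial args all ≥0)
  k=0: (−1)^1·41.5692/(12)·0.7902^5·0.6129^1 = -0.654012
  k=1: (−1)^2·41.5692/(4)·0.7902^3·0.6129^3 = +1.180347
  k=2: (−1)^3·41.5692/(12)·0.7902^1·0.6129^5 = -0.236696
d^3_{0,-1}(1.3194) = -0.654012 +1.180347 -0.236696 = +0.289639
Phases: e^{-i·(0)·0.5651}=+1.000000+0.000000i, e^{-i·(-1)·3.872}=-0.744903-0.667173i ⇒ D=-0.215753-0.193239i

Re=-0.2158 Im=-0.1932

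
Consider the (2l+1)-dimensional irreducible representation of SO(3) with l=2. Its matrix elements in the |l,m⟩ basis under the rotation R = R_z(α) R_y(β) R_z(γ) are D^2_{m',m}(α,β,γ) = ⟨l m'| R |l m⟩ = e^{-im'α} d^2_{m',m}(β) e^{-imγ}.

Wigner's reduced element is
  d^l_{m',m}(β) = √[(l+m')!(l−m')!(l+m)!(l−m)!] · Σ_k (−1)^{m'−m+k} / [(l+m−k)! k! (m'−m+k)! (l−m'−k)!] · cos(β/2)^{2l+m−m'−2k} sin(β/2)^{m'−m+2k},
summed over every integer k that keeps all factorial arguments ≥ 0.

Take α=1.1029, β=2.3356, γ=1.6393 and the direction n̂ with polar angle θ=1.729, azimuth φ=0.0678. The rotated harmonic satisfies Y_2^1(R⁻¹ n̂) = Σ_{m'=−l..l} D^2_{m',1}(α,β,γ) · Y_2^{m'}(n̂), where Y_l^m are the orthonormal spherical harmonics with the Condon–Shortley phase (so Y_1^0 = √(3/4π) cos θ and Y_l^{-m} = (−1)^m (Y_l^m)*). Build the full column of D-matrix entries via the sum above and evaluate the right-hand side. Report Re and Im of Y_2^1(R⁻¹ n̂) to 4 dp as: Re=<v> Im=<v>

Need the full column D^2_{m',1} for m'=−2..2 at α=1.1029, β=2.3356, γ=1.6393.
cos(β/2)=0.392176, sin(β/2)=0.919890
d^2_{-2,1}: single k=3 term ⇒ +0.610547;  D = +0.515170+0.327670i
d^2_{-1,1}: k∈[2..3] ⇒ +0.390442 -0.716051 = -0.325609;  D = -0.279879+0.166401i
d^2_{0,1}: k∈[1..2] ⇒ +0.135911 -0.747764 = -0.611853;  D = +0.041881+0.610418i
d^2_{1,1}: k∈[0..1] ⇒ +0.023655 -0.390442 = -0.366786;  D = +0.337919+0.142628i
d^2_{2,1}: single k=0 term ⇒ -0.110971;  D = +0.084624-0.071787i
Y_2^{m'}(θ=1.729,φ=0.0678) and Σ D·Y over m':
  (+0.5152+0.3277i)·(+0.3732-0.0509i)  (-0.2799+0.1664i)·(-0.1199+0.0081i)  (+0.0419+0.6104i)·(-0.2919+0.0000i)  (+0.3379+0.1426i)·(+0.1199+0.0081i)  (+0.0846-0.0718i)·(+0.3732+0.0509i)
Y_2^1(R⁻¹ n̂) = +0.303543-0.106985i

Re=0.3035 Im=-0.1070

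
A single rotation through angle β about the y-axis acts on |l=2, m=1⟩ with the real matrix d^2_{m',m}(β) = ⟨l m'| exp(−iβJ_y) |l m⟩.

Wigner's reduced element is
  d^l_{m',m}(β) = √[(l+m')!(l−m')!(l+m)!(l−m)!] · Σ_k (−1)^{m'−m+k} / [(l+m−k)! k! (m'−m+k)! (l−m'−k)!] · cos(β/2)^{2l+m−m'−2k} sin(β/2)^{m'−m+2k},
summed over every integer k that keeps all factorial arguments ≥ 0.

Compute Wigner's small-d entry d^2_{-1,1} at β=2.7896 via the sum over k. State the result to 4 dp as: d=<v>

d^2_{-1,1}(β=2.7896) via Wigner's sum:
Half-angle: c=0.175089, s=0.984553. N=√(1·6·6·1)=6.000000
Admissible k: 2..3 (factorial args all ≥0)
  k=2: (−1)^0·6.0000/(2)·0.1751^2·0.9846^2 = +0.089149
  k=3: (−1)^1·6.0000/(6)·0.1751^0·0.9846^4 = -0.939627
d^2_{-1,1}(2.7896) = +0.089149 -0.939627 = -0.850478

d=-0.8505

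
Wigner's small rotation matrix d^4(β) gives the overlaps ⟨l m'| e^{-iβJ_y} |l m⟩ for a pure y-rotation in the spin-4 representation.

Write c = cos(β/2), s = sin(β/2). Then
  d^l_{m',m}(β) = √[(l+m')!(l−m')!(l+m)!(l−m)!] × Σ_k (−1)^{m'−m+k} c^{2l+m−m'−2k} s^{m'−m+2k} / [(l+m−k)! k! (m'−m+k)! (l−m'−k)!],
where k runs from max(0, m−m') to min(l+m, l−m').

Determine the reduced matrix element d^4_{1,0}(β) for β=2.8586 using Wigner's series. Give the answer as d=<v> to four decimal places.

d^4_{1,0}(β=2.8586) via Wigner's sum:
Half-angle: c=0.141025, s=0.990006. N=√(120·6·24·24)=643.987578
The bounds max(0,m−m')=0 and min(l+m,l−m')=3 give 4 terms
  k=0: (−1)^1·643.9876/(144)·0.1410^7·0.9900^1 = -0.000005
  k=1: (−1)^2·643.9876/(24)·0.1410^5·0.9900^3 = +0.001452
  k=2: (−1)^3·643.9876/(24)·0.1410^3·0.9900^5 = -0.071572
  k=3: (−1)^4·643.9876/(144)·0.1410^1·0.9900^7 = +0.587862
d^4_{1,0}(2.8586) = -0.000005 +0.001452 -0.071572 +0.587862 = +0.517737

d=0.5177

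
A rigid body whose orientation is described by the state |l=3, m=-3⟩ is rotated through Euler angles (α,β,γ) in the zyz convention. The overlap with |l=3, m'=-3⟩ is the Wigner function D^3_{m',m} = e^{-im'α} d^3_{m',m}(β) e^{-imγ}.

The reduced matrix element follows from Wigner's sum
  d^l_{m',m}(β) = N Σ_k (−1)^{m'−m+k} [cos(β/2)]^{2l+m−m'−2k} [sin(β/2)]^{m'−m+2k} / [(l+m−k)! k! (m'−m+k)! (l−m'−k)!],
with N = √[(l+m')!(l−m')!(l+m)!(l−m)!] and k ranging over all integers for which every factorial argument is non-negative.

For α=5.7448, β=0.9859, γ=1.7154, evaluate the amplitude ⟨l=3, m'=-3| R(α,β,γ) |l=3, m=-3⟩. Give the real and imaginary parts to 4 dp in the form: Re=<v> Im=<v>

First d^3_{-3,-3}(β=0.9859), then the phase factors e^{-i(-3)α} and e^{-i(-3)γ}:
With c≡cos(β/2)=0.880941 and s≡sin(β/2)=0.473227, N=[1·720·1·720]^{1/2}=720.000000
Admissible k: 0..0 (factorial args all ≥0)
  k=0: (−1)^0·720.0000/(720)·0.8809^6·0.4732^0 = +0.467391
d^3_{-3,-3}(0.9859) = +0.467391
D = (-0.044345-0.999016i)·(+0.467391)·(+0.420332-0.907370i) = -0.432391-0.177459i

Re=-0.4324 Im=-0.1775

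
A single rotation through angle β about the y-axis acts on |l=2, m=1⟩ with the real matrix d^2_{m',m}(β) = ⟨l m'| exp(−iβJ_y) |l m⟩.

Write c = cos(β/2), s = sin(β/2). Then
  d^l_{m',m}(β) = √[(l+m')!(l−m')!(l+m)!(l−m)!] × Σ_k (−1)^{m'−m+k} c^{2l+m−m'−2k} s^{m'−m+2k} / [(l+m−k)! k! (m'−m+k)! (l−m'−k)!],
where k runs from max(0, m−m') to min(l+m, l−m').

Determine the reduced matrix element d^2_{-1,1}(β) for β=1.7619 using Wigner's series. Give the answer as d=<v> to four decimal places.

d=0.3690

d^2_{-1,1}(β=1.7619) via Wigner's sum:
c=cos(1.7619/2)=0.636419, s=sin(1.7619/2)=0.771344; N=√[1·6·6·1]=6.000000
Admissible k: 2..3 (factorial args all ≥0)
  k=2: (−1)^0·6.0000/(2)·0.6364^2·0.7713^2 = +0.722941
  k=3: (−1)^1·6.0000/(6)·0.6364^0·0.7713^4 = -0.353991
d^2_{-1,1}(1.7619) = +0.722941 -0.353991 = +0.368951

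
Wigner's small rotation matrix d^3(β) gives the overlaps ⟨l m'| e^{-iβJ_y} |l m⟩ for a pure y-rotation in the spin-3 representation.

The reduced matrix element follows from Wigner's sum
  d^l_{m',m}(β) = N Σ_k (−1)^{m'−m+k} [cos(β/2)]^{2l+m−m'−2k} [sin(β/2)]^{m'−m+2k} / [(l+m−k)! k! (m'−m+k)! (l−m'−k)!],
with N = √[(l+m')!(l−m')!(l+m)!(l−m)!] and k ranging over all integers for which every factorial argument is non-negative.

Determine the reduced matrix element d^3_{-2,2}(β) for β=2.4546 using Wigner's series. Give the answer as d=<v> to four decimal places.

d=-0.2511

d^3_{-2,2}(β=2.4546) via Wigner's sum:
With c≡cos(β/2)=0.336781 and s≡sin(β/2)=0.941583, N=[1·120·120·1]^{1/2}=120.000000
The bounds max(0,m−m')=4 and min(l+m,l−m')=5 give 2 terms
  k=4: (−1)^0·120.0000/(24)·0.3368^2·0.9416^4 = +0.445759
  k=5: (−1)^1·120.0000/(120)·0.3368^0·0.9416^6 = -0.696869
d^3_{-2,2}(2.4546) = +0.445759 -0.696869 = -0.251111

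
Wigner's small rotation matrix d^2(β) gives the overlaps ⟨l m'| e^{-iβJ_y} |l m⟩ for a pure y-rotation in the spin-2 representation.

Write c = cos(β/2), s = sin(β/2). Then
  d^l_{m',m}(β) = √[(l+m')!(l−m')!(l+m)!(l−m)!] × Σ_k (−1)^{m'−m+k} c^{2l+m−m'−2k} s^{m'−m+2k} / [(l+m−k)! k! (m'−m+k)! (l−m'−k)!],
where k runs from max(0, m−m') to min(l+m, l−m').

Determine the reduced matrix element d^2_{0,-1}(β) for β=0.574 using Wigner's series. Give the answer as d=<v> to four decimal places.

d=-0.5585

d^2_{0,-1}(β=0.574) via Wigner's sum:
Half-angle: c=0.959097, s=0.283076. N=√(2·2·1·6)=4.898979
Admissible k: 0..1 (factorial args all ≥0)
  k=0: (−1)^1·4.8990/(2)·0.9591^3·0.2831^1 = -0.611740
  k=1: (−1)^2·4.8990/(2)·0.9591^1·0.2831^3 = +0.053290
d^2_{0,-1}(0.574) = -0.611740 +0.053290 = -0.558450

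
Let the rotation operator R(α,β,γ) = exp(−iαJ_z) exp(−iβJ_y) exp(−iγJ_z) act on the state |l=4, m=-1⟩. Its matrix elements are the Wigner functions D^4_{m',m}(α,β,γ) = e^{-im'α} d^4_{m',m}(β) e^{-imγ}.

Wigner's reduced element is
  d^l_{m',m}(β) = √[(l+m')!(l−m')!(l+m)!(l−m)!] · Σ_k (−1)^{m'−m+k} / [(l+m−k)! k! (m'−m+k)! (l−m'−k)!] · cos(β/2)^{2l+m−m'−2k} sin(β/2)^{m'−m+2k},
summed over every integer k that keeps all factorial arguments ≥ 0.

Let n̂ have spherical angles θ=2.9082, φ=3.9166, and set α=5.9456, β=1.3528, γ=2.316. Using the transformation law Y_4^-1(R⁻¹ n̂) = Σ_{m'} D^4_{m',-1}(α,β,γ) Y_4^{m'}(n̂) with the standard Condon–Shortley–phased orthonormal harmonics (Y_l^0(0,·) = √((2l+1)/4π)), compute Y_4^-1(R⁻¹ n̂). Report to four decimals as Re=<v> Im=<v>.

Re=-0.2669 Im=0.1848

Need the full column D^4_{m',-1} for m'=−4..4 at α=5.9456, β=1.3528, γ=2.316.
cos(β/2)=0.779831, sin(β/2)=0.625990
d^4_{-4,-1}: single k=3 term ⇒ +0.529418;  D = +0.301173+0.435406i
d^4_{-3,-1}: k∈[2..3] ⇒ +0.699534 -0.751260 = -0.051727;  D = -0.013675-0.049886i
d^4_{-2,-1}: k∈[1..3] ⇒ +0.465809 -1.500760 +0.644693 = -0.390258;  D = +0.027309-0.389301i
d^4_{-1,-1}: k∈[0..3] ⇒ +0.136775 -1.321995 +1.703698 -0.365935 = +0.152543;  D = -0.060472+0.140045i
d^4_{0,-1}: k∈[0..3] ⇒ -0.491006 +1.898328 -1.223219 +0.131367 = +0.315470;  D = -0.213927+0.231854i
d^4_{1,-1}: k∈[0..3] ⇒ +0.881330 -1.703698 +0.548903 -0.023580 = -0.297045;  D = +0.262371-0.139275i
d^4_{2,-1}: k∈[0..2] ⇒ -1.000507 +0.967039 -0.124626 = -0.158093;  D = +0.156307-0.023691i
d^4_{3,-1}: k∈[0..1] ⇒ +0.751260 -0.290452 = +0.460808;  D = -0.452761-0.085744i
d^4_{4,-1}: single k=0 term ⇒ -0.341139;  D = +0.295239+0.170909i
Y_4^{m'}(θ=2.9082,φ=3.9166) and Σ D·Y over m':
  (+0.3012+0.4354i)·(-0.0013-0.0001i)  (-0.0137-0.0499i)·(-0.0103-0.0110i)  (+0.0273-0.3893i)·(+0.0021-0.1006i)  (-0.0605+0.1400i)·(+0.2757-0.2700i)  (-0.2139+0.2319i)·(+0.6305+0.0000i)  (+0.2624-0.1393i)·(-0.2757-0.2700i)  (+0.1563-0.0237i)·(+0.0021+0.1006i)  (-0.4528-0.0857i)·(+0.0103-0.0110i)  (+0.2952+0.1709i)·(-0.0013+0.0001i)
Y_4^-1(R⁻¹ n̂) = -0.266865+0.184787i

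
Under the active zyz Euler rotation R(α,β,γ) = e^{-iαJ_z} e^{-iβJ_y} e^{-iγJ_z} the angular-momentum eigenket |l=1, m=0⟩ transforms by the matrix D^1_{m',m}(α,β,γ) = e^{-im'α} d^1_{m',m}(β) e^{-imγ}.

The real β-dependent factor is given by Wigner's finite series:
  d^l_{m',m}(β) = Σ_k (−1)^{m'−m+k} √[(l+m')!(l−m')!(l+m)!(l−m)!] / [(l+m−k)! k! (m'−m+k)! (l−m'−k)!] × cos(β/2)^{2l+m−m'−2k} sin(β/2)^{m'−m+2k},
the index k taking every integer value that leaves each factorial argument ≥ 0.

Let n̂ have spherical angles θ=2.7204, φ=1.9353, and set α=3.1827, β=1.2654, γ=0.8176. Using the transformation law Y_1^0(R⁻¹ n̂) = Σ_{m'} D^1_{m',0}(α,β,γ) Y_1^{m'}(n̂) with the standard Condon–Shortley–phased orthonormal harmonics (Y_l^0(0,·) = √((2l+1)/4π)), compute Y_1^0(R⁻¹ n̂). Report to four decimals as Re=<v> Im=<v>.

Need the full column D^1_{m',0} for m'=−1..1 at α=3.1827, β=1.2654, γ=0.8176.
cos(β/2)=0.806434, sin(β/2)=0.591324
d^1_{-1,0}: single k=1 term ⇒ +0.674387;  D = -0.673818-0.027714i
d^1_{0,0}: k∈[0..1] ⇒ +0.650336 -0.349664 = +0.300671;  D = +0.300671+0.000000i
d^1_{1,0}: single k=0 term ⇒ -0.674387;  D = +0.673818-0.027714i
Y_1^{m'}(θ=2.7204,φ=1.9353) and Σ D·Y over m':
  (-0.6738-0.0277i)·(-0.0504-0.1320i)  (+0.3007+0.0000i)·(-0.4459+0.0000i)  (+0.6738-0.0277i)·(+0.0504-0.1320i)
Y_1^0(R⁻¹ n̂) = -0.073524+0.000000i

Re=-0.0735 Im=0.0000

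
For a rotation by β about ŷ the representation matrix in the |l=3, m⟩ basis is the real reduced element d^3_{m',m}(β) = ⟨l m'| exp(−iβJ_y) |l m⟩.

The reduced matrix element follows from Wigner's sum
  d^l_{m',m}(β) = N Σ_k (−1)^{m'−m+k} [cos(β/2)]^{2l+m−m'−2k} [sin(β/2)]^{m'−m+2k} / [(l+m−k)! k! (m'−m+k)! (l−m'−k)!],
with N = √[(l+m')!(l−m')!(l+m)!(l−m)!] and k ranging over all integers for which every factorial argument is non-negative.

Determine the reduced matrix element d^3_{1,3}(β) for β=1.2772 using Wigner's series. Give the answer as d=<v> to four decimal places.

d=0.5719

d^3_{1,3}(β=1.2772) via Wigner's sum:
c=cos(1.2772/2)=0.802931, s=sin(1.2772/2)=0.596072; N=√[24·2·720·1]=185.903201
k: max(0,(3)−(1))=2 … min(3+(3),3−(1))=2
  k=2: (−1)^0·185.9032/(48)·0.8029^4·0.5961^2 = +0.571947
d^3_{1,3}(1.2772) = +0.571947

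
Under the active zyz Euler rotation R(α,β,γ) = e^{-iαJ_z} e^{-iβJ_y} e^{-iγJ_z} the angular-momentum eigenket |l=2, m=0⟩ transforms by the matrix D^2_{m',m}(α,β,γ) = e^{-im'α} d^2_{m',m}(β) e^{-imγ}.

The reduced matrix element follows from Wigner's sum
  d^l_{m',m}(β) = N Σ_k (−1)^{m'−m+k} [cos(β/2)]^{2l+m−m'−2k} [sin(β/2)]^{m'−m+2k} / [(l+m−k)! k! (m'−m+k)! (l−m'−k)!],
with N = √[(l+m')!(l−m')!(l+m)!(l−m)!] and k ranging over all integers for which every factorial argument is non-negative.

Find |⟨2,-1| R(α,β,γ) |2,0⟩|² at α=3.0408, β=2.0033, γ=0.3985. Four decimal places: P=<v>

D^2_{-1,0}(3.0408,2.0033,0.3985) = e^{-i·-1·3.0408}·d^2_{-1,0}(2.0033)·e^{-i·0·0.3985}. Compute d first:
Half-angle: c=0.538913, s=0.842361. N=√(1·6·2·2)=4.898979
Admissible k: 1..2 (factorial args all ≥0)
  k=1: (−1)^0·4.8990/(2)·0.5389^3·0.8424^1 = +0.322946
  k=2: (−1)^1·4.8990/(2)·0.5389^1·0.8424^3 = -0.789023
d^2_{-1,0}(2.0033) = +0.322946 -0.789023 = -0.466077
|D^2_{-1,0}|² = |d^2_{-1,0}(β)|² = (-0.466077)² = 0.217227 (the z-rotation phases have unit modulus)

P=0.2172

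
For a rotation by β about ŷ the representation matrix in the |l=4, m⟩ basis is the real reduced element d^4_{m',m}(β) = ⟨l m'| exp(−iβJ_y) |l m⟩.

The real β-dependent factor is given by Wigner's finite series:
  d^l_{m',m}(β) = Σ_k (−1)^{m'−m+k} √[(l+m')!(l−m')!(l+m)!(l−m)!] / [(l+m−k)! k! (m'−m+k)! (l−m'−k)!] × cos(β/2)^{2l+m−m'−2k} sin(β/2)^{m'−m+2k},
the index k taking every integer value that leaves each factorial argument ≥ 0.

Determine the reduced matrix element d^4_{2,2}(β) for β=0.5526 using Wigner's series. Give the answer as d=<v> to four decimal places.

d=0.0970

d^4_{2,2}(β=0.5526) via Wigner's sum:
Half-angle: c=0.962071, s=0.272798. N=√(720·2·720·2)=1440.000000
k∈{0,1,2} keeps every argument non-negative
  k=0: (−1)^0·1440.0000/(1440)·0.9621^8·0.2728^0 = +0.733936
  k=1: (−1)^1·1440.0000/(120)·0.9621^6·0.2728^2 = -0.708120
  k=2: (−1)^2·1440.0000/(96)·0.9621^4·0.2728^4 = +0.071168
d^4_{2,2}(0.5526) = +0.733936 -0.708120 +0.071168 = +0.096984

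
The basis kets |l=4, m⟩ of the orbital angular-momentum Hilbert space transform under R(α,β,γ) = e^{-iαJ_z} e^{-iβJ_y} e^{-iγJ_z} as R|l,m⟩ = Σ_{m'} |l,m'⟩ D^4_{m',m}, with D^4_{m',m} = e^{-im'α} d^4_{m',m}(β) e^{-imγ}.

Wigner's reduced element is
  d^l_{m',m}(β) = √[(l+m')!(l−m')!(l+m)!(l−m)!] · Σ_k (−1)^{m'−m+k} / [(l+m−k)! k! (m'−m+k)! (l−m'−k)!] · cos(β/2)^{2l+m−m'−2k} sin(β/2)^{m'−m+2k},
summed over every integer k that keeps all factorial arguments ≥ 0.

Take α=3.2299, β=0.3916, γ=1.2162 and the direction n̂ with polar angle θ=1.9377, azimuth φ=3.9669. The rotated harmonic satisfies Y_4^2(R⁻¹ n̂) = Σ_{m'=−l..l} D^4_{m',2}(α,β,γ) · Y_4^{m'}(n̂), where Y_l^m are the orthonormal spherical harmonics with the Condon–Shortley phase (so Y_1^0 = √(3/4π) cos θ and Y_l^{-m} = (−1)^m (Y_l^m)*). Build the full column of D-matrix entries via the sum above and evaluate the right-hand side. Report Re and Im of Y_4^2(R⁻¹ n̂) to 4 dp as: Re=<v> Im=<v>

Need the full column D^4_{m',2} for m'=−4..4 at α=3.2299, β=0.3916, γ=1.2162.
cos(β/2)=0.980892, sin(β/2)=0.194551
d^4_{-4,2}: single k=6 term ⇒ +0.000276;  D = -0.000134-0.000241i
d^4_{-3,2}: k∈[5..6] ⇒ +0.002953 -0.000039 = +0.002914;  D = +0.001637+0.002410i
d^4_{-2,2}: k∈[4..6] ⇒ +0.019894 -0.000626 +0.000002 = +0.019270;  D = -0.012191-0.014923i
d^4_{-1,2}: k∈[3..5] ⇒ +0.094564 -0.005580 +0.000044 = +0.089027;  D = +0.062185+0.063709i
d^4_{0,2}: k∈[2..4] ⇒ +0.319829 -0.033552 +0.000495 = +0.286772;  D = -0.217628-0.186752i
d^4_{1,2}: k∈[1..3] ⇒ +0.721140 -0.141845 +0.003720 = +0.583015;  D = +0.474203+0.339172i
d^4_{2,2}: k∈[0..2] ⇒ +0.856980 -0.404555 +0.019894 = +0.472319;  D = -0.406903-0.239823i
d^4_{3,2}: k∈[0..1] ⇒ -0.635986 +0.075058 = -0.560928;  D = -0.506476-0.241087i
d^4_{4,2}: single k=0 term ⇒ +0.178392;  D = -0.167209-0.062168i
Y_4^{m'}(θ=1.9377,φ=3.9669) and Σ D·Y over m':
  (-0.0001-0.0002i)·(-0.3317+0.0534i)  (+0.0016+0.0024i)·(-0.2872-0.2255i)  (-0.0122-0.0149i)·(+0.0023+0.0288i)  (+0.0622+0.0637i)·(-0.2256+0.2443i)  (-0.2176-0.1868i)·(-0.0297+0.0000i)  (+0.4742+0.3392i)·(+0.2256+0.2443i)  (-0.4069-0.2398i)·(+0.0023-0.0288i)  (-0.5065-0.2411i)·(+0.2872-0.2255i)  (-0.1672-0.0622i)·(-0.3317-0.0534i)
Y_4^2(R⁻¹ n̂) = -0.154051+0.283083i

Re=-0.1541 Im=0.2831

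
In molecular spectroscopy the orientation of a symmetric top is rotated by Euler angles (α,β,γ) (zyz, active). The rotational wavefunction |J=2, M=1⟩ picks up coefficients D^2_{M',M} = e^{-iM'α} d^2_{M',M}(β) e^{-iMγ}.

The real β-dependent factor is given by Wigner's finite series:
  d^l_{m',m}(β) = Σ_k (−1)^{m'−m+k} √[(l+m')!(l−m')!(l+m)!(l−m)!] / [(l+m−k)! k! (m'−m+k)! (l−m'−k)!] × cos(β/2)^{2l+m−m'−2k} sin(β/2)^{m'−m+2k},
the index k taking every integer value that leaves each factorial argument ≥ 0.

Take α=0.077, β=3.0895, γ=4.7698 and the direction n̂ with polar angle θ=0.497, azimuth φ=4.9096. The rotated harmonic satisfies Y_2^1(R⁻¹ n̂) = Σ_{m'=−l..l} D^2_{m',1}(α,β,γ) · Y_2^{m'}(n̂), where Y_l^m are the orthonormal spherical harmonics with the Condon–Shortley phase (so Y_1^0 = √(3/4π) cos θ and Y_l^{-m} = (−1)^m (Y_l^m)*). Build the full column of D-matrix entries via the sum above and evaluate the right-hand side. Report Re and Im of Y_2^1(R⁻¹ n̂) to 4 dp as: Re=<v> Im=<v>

Need the full column D^2_{m',1} for m'=−2..2 at α=0.077, β=3.0895, γ=4.7698.
cos(β/2)=0.026043, sin(β/2)=0.999661
d^2_{-2,1}: single k=3 term ⇒ +0.052034;  D = -0.005018+0.051791i
d^2_{-1,1}: k∈[2..3] ⇒ +0.002033 -0.998644 = -0.996611;  D = +0.019521-0.996419i
d^2_{0,1}: k∈[1..2] ⇒ +0.000043 -0.063728 = -0.063685;  D = -0.003654-0.063580i
d^2_{1,1}: k∈[0..1] ⇒ +0.000000 -0.002033 = -0.002033;  D = -0.000272-0.002015i
d^2_{2,1}: single k=0 term ⇒ -0.000035;  D = -0.000007-0.000035i
Y_2^{m'}(θ=0.497,φ=4.9096) and Σ D·Y over m':
  (-0.0050+0.0518i)·(-0.0811+0.0337i)  (+0.0195-0.9964i)·(+0.0634+0.3175i)  (-0.0037-0.0636i)·(+0.4157+0.0000i)  (-0.0003-0.0020i)·(-0.0634+0.3175i)  (-0.0000-0.0000i)·(-0.0811-0.0337i)
Y_2^1(R⁻¹ n̂) = +0.315403-0.087768i

Re=0.3154 Im=-0.0878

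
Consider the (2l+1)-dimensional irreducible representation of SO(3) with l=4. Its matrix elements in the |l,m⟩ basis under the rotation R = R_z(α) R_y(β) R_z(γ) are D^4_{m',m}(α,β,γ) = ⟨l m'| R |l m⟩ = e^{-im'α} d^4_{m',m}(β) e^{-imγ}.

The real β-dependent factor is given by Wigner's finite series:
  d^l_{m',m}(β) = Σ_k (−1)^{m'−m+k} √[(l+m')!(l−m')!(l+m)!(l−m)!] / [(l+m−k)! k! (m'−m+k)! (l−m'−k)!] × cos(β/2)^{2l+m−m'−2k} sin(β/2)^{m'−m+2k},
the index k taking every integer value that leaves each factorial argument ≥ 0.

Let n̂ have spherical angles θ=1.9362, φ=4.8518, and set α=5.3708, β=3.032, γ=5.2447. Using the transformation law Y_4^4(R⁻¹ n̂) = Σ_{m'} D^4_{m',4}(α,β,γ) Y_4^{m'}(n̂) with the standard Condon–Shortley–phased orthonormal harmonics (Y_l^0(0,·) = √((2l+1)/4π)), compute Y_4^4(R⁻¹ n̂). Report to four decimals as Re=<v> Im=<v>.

Need the full column D^4_{m',4} for m'=−4..4 at α=5.3708, β=3.032, γ=5.2447.
cos(β/2)=0.054769, sin(β/2)=0.998499
d^4_{-4,4}: single k=8 term ⇒ +0.988055;  D = +0.865007+0.477510i
d^4_{-3,4}: single k=7 term ⇒ +0.153290;  D = +0.023515+0.151475i
d^4_{-2,4}: single k=6 term ⇒ +0.015730;  D = -0.010818+0.011419i
d^4_{-1,4}: single k=5 term ⇒ +0.001220;  D = -0.001214-0.000122i
d^4_{0,4}: single k=4 term ⇒ +0.000075;  D = -0.000040-0.000063i
d^4_{1,4}: single k=3 term ⇒ +0.000004;  D = +0.000001-0.000003i
d^4_{2,4}: single k=2 term ⇒ +0.000000;  D = +0.000000-0.000000i
d^4_{3,4}: single k=1 term ⇒ +0.000000;  D = +0.000000+0.000000i
d^4_{4,4}: single k=0 term ⇒ +0.000000;  D = +0.000000+0.000000i
Y_4^{m'}(θ=1.9362,φ=4.8518) and Σ D·Y over m':
  (+0.8650+0.4775i)·(+0.2857-0.1782i)  (+0.0235+0.1515i)·(+0.1480+0.3330i)  (-0.0108+0.0114i)·(+0.0298-0.0085i)  (-0.0012-0.0001i)·(+0.0462+0.3293i)  (-0.0000-0.0001i)·(-0.0275+0.0000i)  (+0.0000-0.0000i)·(-0.0462+0.3293i)  (+0.0000-0.0000i)·(+0.0298+0.0085i)  (+0.0000+0.0000i)·(-0.1480+0.3330i)  (+0.0000+0.0000i)·(+0.2857+0.1782i)
Y_4^4(R⁻¹ n̂) = +0.285049+0.012570i

Re=0.2850 Im=0.0126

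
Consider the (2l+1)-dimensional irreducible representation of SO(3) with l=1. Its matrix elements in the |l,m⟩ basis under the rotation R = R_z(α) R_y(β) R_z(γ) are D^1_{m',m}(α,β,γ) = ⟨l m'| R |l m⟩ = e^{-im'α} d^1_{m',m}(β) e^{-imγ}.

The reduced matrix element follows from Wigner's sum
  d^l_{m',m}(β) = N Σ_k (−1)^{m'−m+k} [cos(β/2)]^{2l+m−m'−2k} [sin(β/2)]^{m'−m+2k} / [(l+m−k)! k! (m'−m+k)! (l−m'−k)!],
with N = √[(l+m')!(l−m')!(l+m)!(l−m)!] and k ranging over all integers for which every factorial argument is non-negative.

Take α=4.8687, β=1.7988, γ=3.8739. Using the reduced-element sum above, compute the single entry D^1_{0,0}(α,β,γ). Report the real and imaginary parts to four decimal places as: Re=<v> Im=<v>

Re=-0.2260 Im=0.0000

Split into d^1_{0,0}(β=1.7988) × two z-phases.
With c≡cos(β/2)=0.622080 and s≡sin(β/2)=0.782954, N=[1·1·1·1]^{1/2}=1.000000
k: max(0,(0)−(0))=0 … min(1+(0),1−(0))=1
  k=0: (−1)^0·1.0000/(1)·0.6221^2·0.7830^0 = +0.386983
  k=1: (−1)^1·1.0000/(1)·0.6221^0·0.7830^2 = -0.613017
d^1_{0,0}(1.7988) = +0.386983 -0.613017 = -0.226033
Attach z-rotation phases: D = e^{-i(0)(4.8687)}·(-0.226033)·e^{-i(0)(3.8739)} = -0.226033+0.000000i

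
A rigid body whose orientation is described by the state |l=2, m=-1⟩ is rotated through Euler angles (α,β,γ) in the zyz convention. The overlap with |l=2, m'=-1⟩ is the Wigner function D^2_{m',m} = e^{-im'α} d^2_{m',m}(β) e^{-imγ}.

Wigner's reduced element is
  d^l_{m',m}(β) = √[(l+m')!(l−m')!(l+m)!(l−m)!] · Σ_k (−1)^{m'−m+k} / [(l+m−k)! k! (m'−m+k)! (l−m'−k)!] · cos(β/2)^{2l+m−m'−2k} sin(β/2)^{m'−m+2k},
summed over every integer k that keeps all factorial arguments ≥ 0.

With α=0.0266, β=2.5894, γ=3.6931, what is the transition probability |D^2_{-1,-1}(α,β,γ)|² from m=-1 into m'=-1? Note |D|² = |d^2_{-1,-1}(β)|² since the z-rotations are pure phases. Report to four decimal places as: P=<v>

P=0.0403

D^2_{-1,-1}(0.0266,2.5894,3.6931) = e^{-i·-1·0.0266}·d^2_{-1,-1}(2.5894)·e^{-i·-1·3.6931}. Compute d first:
With c≡cos(β/2)=0.272602 and s≡sin(β/2)=0.962127, N=[1·6·1·6]^{1/2}=6.000000
k: max(0,(-1)−(-1))=0 … min(2+(-1),2−(-1))=1
  k=0: (−1)^0·6.0000/(6)·0.2726^4·0.9621^0 = +0.005522
  k=1: (−1)^1·6.0000/(2)·0.2726^2·0.9621^2 = -0.206369
d^2_{-1,-1}(2.5894) = +0.005522 -0.206369 = -0.200846
|D^2_{-1,-1}|² = |d^2_{-1,-1}(β)|² = (-0.200846)² = 0.040339 (the z-rotation phases have unit modulus)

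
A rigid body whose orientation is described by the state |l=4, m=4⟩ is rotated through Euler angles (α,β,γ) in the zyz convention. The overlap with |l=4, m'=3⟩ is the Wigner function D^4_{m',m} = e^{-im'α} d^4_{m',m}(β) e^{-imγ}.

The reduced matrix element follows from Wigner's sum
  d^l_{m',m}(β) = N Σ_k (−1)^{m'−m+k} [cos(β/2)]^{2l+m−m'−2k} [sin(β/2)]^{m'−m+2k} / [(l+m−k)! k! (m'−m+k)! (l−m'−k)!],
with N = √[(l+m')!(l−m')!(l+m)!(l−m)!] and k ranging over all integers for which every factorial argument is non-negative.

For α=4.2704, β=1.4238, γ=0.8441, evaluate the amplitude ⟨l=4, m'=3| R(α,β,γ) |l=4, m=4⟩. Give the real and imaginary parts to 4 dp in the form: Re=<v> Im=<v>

D^4_{3,4}(4.2704,1.4238,0.8441) = e^{-i·3·4.2704}·d^4_{3,4}(1.4238)·e^{-i·4·0.8441}. Compute d first:
With c≡cos(β/2)=0.757122 and s≡sin(β/2)=0.653273, N=[5040·1·40320·1]^{1/2}=14255.272709
k∈{1} keeps every argument non-negative
  k=1: (−1)^0·14255.2727/(5040)·0.7571^7·0.6533^1 = +0.263512
d^4_{3,4}(1.4238) = +0.263512
Phases: e^{-i·(3)·4.2704}=+0.970179-0.242391i, e^{-i·(4)·0.8441}=-0.972559+0.232656i ⇒ D=-0.233778+0.121600i

Re=-0.2338 Im=0.1216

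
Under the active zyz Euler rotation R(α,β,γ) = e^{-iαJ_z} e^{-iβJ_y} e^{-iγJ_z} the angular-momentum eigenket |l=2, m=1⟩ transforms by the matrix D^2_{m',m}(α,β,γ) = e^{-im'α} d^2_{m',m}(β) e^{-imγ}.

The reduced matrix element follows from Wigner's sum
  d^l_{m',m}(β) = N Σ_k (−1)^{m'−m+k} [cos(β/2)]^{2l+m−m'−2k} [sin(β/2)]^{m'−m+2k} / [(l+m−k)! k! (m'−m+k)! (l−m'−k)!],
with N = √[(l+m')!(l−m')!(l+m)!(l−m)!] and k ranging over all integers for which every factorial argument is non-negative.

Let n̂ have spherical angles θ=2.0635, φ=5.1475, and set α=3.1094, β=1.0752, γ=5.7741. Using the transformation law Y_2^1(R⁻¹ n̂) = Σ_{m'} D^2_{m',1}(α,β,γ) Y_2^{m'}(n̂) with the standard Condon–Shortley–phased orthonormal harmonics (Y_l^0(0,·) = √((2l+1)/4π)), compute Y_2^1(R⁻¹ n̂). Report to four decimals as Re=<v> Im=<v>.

Re=-0.0820 Im=0.3538

Need the full column D^2_{m',1} for m'=−2..2 at α=3.1094, β=1.0752, γ=5.7741.
cos(β/2)=0.858940, sin(β/2)=0.512076
d^2_{-2,1}: single k=3 term ⇒ +0.230673;  D = +0.208237+0.099232i
d^2_{-1,1}: k∈[2..3] ⇒ +0.580385 -0.068760 = +0.511624;  D = -0.454540-0.234846i
d^2_{0,1}: k∈[1..2] ⇒ +0.794875 -0.282515 = +0.512360;  D = +0.447388+0.249713i
d^2_{1,1}: k∈[0..1] ⇒ +0.544317 -0.580385 = -0.036068;  D = +0.030912+0.018583i
d^2_{2,1}: single k=0 term ⇒ -0.649013;  D = -0.545186-0.352122i
Y_2^{m'}(θ=2.0635,φ=5.1475) and Σ D·Y over m':
  (+0.2082+0.0992i)·(-0.1933+0.2292i)  (-0.4545-0.2348i)·(-0.1357-0.2920i)  (+0.4474+0.2497i)·(-0.1037+0.0000i)  (+0.0309+0.0186i)·(+0.1357-0.2920i)  (-0.5452-0.3521i)·(-0.1933-0.2292i)
Y_2^1(R⁻¹ n̂) = -0.081983+0.353769i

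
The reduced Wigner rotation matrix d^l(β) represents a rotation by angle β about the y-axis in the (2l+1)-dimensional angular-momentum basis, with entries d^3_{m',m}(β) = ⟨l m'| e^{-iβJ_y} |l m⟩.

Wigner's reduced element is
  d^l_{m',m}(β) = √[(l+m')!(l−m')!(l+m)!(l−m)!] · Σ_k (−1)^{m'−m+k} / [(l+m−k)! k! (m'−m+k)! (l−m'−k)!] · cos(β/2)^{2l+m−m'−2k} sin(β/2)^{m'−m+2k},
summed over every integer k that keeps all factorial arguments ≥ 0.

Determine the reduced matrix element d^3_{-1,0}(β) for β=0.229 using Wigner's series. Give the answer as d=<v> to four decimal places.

d=0.3679

d^3_{-1,0}(β=0.229) via Wigner's sum:
Half-angle: c=0.993452, s=0.114250. N=√(2·24·6·6)=41.569219
The bounds max(0,m−m')=1 and min(l+m,l−m')=3 give 3 terms
  k=1: (−1)^0·41.5692/(12)·0.9935^5·0.1142^1 = +0.382985
  k=2: (−1)^1·41.5692/(4)·0.9935^3·0.1142^3 = -0.015196
  k=3: (−1)^2·41.5692/(12)·0.9935^1·0.1142^5 = +0.000067
d^3_{-1,0}(0.229) = +0.382985 -0.015196 +0.000067 = +0.367856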